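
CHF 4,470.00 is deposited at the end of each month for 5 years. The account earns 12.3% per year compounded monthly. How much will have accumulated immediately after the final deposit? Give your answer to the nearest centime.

This is an ordinary annuity: 60 deposits of CHF 4,470.00 at the end of each month.
Periodic rate r = 0.123/12 per month; n is counted in months.
FV = PMT × [((1+r)^n − 1)/r] = 4,470 × [(1+r)^60 − 1] / r = CHF 368,011.96

CHF 368,011.96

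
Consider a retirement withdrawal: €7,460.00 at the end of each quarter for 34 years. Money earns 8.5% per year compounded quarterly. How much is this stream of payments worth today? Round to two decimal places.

€330,948.53

This is an ordinary annuity: 136 payments of €7,460.00 at the end of each quarter.
Periodic rate r = 0.085/4 per quarter; n is counted in quarters.
PV = PMT × [(1 − (1+r)^−n)/r] = 7,460 × [1 − (1+r)^−136] / r = €330,948.53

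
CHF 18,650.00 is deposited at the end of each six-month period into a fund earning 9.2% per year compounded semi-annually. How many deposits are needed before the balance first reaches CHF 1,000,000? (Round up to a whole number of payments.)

28 payments

Periodic rate r = 0.092/2 per half-year; n is counted in half-years.
Ordinary annuity FV: 1,000,000 = 18,650 × [((1+r)^n − 1)/r].
(1+r)^n = 1 + 1,000,000 × r / 18,650, so n = ln(1 + 1,000,000·r/18,650) / ln(1+r) = 27.64.
Round up to a whole number of payments: n = 28.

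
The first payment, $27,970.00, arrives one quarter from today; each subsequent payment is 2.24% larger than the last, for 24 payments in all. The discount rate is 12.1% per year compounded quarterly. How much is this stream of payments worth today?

Periodic rate r = 0.121/4 per quarter; n is counted in quarters.
Growing ordinary annuity: PV = PMT₁ × [1 − ((1+g)/(1+r))^n] / (r − g) = 27,970 × [1 − ((1+0.0224)/(1+r))^24] / (r − 0.0224) = $597,542.96.

$597,542.96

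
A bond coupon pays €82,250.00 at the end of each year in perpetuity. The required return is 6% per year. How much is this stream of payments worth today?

€1,370,833.33

Periodic rate r = 0.06 per year.
Level perpetuity: PV = PMT / r = 82,250 / (0.06) = €1,370,833.33.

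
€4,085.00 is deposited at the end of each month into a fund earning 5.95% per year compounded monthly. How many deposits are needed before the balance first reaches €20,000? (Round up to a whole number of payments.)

5 payments

Periodic rate r = 0.0595/12 per month; n is counted in months.
Ordinary annuity FV: 20,000 = 4,085 × [((1+r)^n − 1)/r].
(1+r)^n = 1 + 20,000 × r / 4,085, so n = ln(1 + 20,000·r/4,085) / ln(1+r) = 4.85.
Round up to a whole number of payments: n = 5.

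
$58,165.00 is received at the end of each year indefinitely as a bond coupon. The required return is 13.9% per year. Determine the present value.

Periodic rate r = 0.139 per year.
Level perpetuity: PV = PMT / r = 58,165 / (0.139) = $418,453.24.

$418,453.24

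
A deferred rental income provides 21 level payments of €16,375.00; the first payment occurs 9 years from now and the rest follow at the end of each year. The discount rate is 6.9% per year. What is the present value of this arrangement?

€104,883.67

Ordinary annuity of 21 payments, first payment at period 9.
Periodic rate r = 0.069 per year.
The ordinary-annuity PV formula values the stream one period before the first payment (period 8); discount that back 8 periods:
PV₀ = 16,375 × [1 − (1+r)^−21] / r × (1+r)^−8 = €104,883.67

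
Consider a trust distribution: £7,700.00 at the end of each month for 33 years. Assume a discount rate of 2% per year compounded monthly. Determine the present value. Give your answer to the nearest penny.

This is an ordinary annuity: 396 payments of £7,700.00 at the end of each month.
Periodic rate r = 0.02/12 per month; n is counted in months.
PV = PMT × [(1 − (1+r)^−n)/r] = 7,700 × [1 − (1+r)^−396] / r = £2,230,834.61

£2,230,834.61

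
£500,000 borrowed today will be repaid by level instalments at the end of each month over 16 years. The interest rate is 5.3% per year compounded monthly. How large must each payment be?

£3,867.97

Level ordinary annuity; solve PV = PMT × [(1 − (1+r)^−n)/r] for PMT.
Periodic rate r = 0.053/12 per month; n is counted in months.
With n = 192: PMT = 500,000 / ([(1 − (1+r)^−n)/r]) = £3,867.97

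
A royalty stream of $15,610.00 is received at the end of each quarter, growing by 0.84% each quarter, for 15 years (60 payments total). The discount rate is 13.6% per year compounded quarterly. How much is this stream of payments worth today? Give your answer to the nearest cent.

$474,277.62

Periodic rate r = 0.136/4 per quarter; n is counted in quarters.
Growing ordinary annuity: PV = PMT₁ × [1 − ((1+g)/(1+r))^n] / (r − g) = 15,610 × [1 − ((1+0.0084)/(1+r))^60] / (r − 0.0084) = $474,277.62.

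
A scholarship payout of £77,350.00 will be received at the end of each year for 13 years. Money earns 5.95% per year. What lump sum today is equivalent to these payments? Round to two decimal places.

This is an ordinary annuity: 13 payments of £77,350.00 at the end of each year.
Periodic rate r = 0.0595 per year.
PV = PMT × [(1 − (1+r)^−n)/r] = 77,350 × [1 − (1+r)^−13] / r = £686,759.46

£686,759.46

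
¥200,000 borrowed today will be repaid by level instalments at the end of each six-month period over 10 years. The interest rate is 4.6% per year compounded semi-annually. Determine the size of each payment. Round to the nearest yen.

¥12,588

Level ordinary annuity; solve PV = PMT × [(1 − (1+r)^−n)/r] for PMT.
Periodic rate r = 0.046/2 per half-year; n is counted in half-years.
With n = 20: PMT = 200,000 / ([(1 − (1+r)^−n)/r]) = ¥12,588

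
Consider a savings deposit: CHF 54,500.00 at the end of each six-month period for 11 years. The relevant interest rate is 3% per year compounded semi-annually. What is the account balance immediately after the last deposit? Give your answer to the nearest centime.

This is an ordinary annuity: 22 deposits of CHF 54,500.00 at the end of each six-month period.
Periodic rate r = 0.03/2 per half-year; n is counted in half-years.
FV = PMT × [((1+r)^n − 1)/r] = 54,500 × [(1+r)^22 − 1] / r = CHF 1,408,148.11

CHF 1,408,148.11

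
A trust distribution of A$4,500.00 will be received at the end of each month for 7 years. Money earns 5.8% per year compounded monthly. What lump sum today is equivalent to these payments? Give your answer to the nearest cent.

A$310,069.72

This is an ordinary annuity: 84 payments of A$4,500.00 at the end of each month.
Periodic rate r = 0.058/12 per month; n is counted in months.
PV = PMT × [(1 − (1+r)^−n)/r] = 4,500 × [1 − (1+r)^−84] / r = A$310,069.72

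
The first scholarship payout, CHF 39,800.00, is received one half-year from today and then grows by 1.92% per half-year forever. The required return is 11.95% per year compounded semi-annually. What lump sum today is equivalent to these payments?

CHF 981,504.32

Periodic rate r = 0.1195/2 per half-year.
Growing perpetuity (Gordon): PV = PMT₁ / (r − g) = 39,800 / (r − 0.0192) = CHF 981,504.32.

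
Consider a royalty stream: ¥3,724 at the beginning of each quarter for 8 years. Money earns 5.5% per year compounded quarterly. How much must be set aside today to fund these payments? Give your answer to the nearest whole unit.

¥97,203

This is an annuity due: 32 payments of ¥3,724 at the beginning of each quarter.
Periodic rate r = 0.055/4 per quarter; n is counted in quarters.
PV = PMT × [(1 − (1+r)^−n)/r] × (1+r) = 3,724 × [1 − (1+r)^−32] / r × (1+r) = ¥97,203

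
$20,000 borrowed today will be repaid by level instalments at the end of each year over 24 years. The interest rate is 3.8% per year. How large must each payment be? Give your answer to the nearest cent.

$1,285.02

Level ordinary annuity; solve PV = PMT × [(1 − (1+r)^−n)/r] for PMT.
Periodic rate r = 0.038 per year.
With n = 24: PMT = 20,000 / ([(1 − (1+r)^−n)/r]) = $1,285.02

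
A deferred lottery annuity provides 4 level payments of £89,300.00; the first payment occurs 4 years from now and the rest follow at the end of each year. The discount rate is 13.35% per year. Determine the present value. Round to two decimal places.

£181,069.73

Ordinary annuity of 4 payments, first payment at period 4.
Periodic rate r = 0.1335 per year.
The ordinary-annuity PV formula values the stream one period before the first payment (period 3); discount that back 3 periods:
PV₀ = 89,300 × [1 − (1+r)^−4] / r × (1+r)^−3 = £181,069.73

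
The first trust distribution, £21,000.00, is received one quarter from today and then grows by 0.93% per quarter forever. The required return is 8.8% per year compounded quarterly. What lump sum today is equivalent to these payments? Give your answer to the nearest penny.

£1,653,543.31

Periodic rate r = 0.088/4 per quarter.
Growing perpetuity (Gordon): PV = PMT₁ / (r − g) = 21,000 / (r − 0.0093) = £1,653,543.31.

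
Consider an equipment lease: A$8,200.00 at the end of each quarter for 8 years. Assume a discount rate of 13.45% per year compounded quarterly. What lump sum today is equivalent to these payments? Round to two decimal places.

A$159,234.02

This is an ordinary annuity: 32 payments of A$8,200.00 at the end of each quarter.
Periodic rate r = 0.1345/4 per quarter; n is counted in quarters.
PV = PMT × [(1 − (1+r)^−n)/r] = 8,200 × [1 − (1+r)^−32] / r = A$159,234.02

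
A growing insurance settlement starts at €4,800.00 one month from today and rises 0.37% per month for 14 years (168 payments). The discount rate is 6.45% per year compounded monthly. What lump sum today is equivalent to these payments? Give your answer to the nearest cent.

€700,122.94

Periodic rate r = 0.0645/12 per month; n is counted in months.
Growing ordinary annuity: PV = PMT₁ × [1 − ((1+g)/(1+r))^n] / (r − g) = 4,800 × [1 − ((1+0.0037)/(1+r))^168] / (r − 0.0037) = €700,122.94.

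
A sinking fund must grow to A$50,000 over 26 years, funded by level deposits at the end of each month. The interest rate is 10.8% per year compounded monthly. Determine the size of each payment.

A$29.28

Level ordinary annuity; solve FV = PMT × [((1+r)^n − 1)/r] for PMT.
Periodic rate r = 0.108/12 per month; n is counted in months.
With n = 312: PMT = 50,000 / ([((1+r)^n − 1)/r]) = A$29.28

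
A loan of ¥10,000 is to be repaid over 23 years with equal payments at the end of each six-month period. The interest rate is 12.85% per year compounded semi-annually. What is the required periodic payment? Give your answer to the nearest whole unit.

Level ordinary annuity; solve PV = PMT × [(1 − (1+r)^−n)/r] for PMT.
Periodic rate r = 0.1285/2 per half-year; n is counted in half-years.
With n = 46: PMT = 10,000 / ([(1 − (1+r)^−n)/r]) = ¥681

¥681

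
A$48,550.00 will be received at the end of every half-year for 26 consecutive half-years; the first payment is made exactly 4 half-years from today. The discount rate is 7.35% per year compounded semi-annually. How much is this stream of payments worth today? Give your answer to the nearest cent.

Ordinary annuity of 26 payments, first payment at period 4.
Periodic rate r = 0.0735/2 per half-year; n is counted in half-years.
The ordinary-annuity PV formula values the stream one period before the first payment (period 3); discount that back 3 periods:
PV₀ = 48,550 × [1 − (1+r)^−26] / r × (1+r)^−3 = A$721,664.85

A$721,664.85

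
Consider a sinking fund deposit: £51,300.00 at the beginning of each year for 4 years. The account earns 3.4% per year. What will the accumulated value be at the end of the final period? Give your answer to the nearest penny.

This is an annuity due: 4 deposits of £51,300.00 at the beginning of each year.
Periodic rate r = 0.034 per year.
FV = PMT × [((1+r)^n − 1)/r] × (1+r) = 51,300 × [(1+r)^4 − 1] / r × (1+r) = £223,245.18

£223,245.18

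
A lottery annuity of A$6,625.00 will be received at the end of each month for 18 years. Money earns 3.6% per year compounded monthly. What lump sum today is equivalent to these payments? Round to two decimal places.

A$1,052,053.12

This is an ordinary annuity: 216 payments of A$6,625.00 at the end of each month.
Periodic rate r = 0.036/12 per month; n is counted in months.
PV = PMT × [(1 − (1+r)^−n)/r] = 6,625 × [1 − (1+r)^−216] / r = A$1,052,053.12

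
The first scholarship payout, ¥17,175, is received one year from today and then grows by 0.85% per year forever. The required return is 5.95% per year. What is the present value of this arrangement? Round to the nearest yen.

Periodic rate r = 0.0595 per year.
Growing perpetuity (Gordon): PV = PMT₁ / (r − g) = 17,175 / (r − 0.0085) = ¥336,765.

¥336,765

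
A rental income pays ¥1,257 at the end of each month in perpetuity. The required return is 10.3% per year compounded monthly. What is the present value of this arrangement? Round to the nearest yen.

Periodic rate r = 0.103/12 per month.
Level perpetuity: PV = PMT / r = 1,257 / (0.103/12) = ¥146,447.

¥146,447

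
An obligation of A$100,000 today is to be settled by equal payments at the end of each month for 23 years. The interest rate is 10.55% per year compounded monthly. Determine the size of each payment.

Level ordinary annuity; solve PV = PMT × [(1 − (1+r)^−n)/r] for PMT.
Periodic rate r = 0.1055/12 per month; n is counted in months.
With n = 276: PMT = 100,000 / ([(1 − (1+r)^−n)/r]) = A$965.36

A$965.36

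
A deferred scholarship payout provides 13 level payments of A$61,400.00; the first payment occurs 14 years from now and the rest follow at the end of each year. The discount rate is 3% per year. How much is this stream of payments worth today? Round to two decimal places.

A$444,651.87

Ordinary annuity of 13 payments, first payment at period 14.
Periodic rate r = 0.03 per year.
The ordinary-annuity PV formula values the stream one period before the first payment (period 13); discount that back 13 periods:
PV₀ = 61,400 × [1 − (1+r)^−13] / r × (1+r)^−13 = A$444,651.87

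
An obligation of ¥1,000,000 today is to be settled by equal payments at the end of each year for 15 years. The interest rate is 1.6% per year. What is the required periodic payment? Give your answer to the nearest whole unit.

Level ordinary annuity; solve PV = PMT × [(1 − (1+r)^−n)/r] for PMT.
Periodic rate r = 0.016 per year.
With n = 15: PMT = 1,000,000 / ([(1 − (1+r)^−n)/r]) = ¥75,516

¥75,516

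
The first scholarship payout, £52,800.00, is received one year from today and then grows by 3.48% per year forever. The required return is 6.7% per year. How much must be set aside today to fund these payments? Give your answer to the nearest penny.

£1,639,751.55

Periodic rate r = 0.067 per year.
Growing perpetuity (Gordon): PV = PMT₁ / (r − g) = 52,800 / (r − 0.0348) = £1,639,751.55.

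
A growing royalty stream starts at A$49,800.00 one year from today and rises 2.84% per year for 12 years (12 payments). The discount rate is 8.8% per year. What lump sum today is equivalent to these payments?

A$410,578.08

Periodic rate r = 0.088 per year.
Growing ordinary annuity: PV = PMT₁ × [1 − ((1+g)/(1+r))^n] / (r − g) = 49,800 × [1 − ((1+0.0284)/(1+r))^12] / (r − 0.0284) = A$410,578.08.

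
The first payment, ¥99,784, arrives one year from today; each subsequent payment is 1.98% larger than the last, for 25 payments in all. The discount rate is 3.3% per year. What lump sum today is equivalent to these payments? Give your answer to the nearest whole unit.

Periodic rate r = 0.033 per year.
Growing ordinary annuity: PV = PMT₁ × [1 − ((1+g)/(1+r))^n] / (r − g) = 99,784 × [1 − ((1+0.0198)/(1+r))^25] / (r − 0.0198) = ¥2,078,466.

¥2,078,466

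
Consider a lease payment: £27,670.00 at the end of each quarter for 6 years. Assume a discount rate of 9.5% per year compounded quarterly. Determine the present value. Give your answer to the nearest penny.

£501,780.74

This is an ordinary annuity: 24 payments of £27,670.00 at the end of each quarter.
Periodic rate r = 0.095/4 per quarter; n is counted in quarters.
PV = PMT × [(1 − (1+r)^−n)/r] = 27,670 × [1 − (1+r)^−24] / r = £501,780.74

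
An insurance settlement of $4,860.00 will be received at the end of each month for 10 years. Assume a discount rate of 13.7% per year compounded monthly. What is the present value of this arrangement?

This is an ordinary annuity: 120 payments of $4,860.00 at the end of each month.
Periodic rate r = 0.137/12 per month; n is counted in months.
PV = PMT × [(1 − (1+r)^−n)/r] = 4,860 × [1 − (1+r)^−120] / r = $316,678.94

$316,678.94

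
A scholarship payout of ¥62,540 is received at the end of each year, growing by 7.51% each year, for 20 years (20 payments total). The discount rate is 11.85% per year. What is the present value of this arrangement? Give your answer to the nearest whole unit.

¥787,995

Periodic rate r = 0.1185 per year.
Growing ordinary annuity: PV = PMT₁ × [1 − ((1+g)/(1+r))^n] / (r − g) = 62,540 × [1 − ((1+0.0751)/(1+r))^20] / (r − 0.0751) = ¥787,995.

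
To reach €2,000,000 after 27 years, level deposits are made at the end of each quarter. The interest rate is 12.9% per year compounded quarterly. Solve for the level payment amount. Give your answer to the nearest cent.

Level ordinary annuity; solve FV = PMT × [((1+r)^n − 1)/r] for PMT.
Periodic rate r = 0.129/4 per quarter; n is counted in quarters.
With n = 108: PMT = 2,000,000 / ([((1+r)^n − 1)/r]) = €2,163.31

€2,163.31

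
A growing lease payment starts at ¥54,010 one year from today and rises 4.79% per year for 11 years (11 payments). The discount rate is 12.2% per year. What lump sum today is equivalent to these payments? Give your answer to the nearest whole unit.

¥385,122

Periodic rate r = 0.122 per year.
Growing ordinary annuity: PV = PMT₁ × [1 − ((1+g)/(1+r))^n] / (r − g) = 54,010 × [1 − ((1+0.0479)/(1+r))^11] / (r − 0.0479) = ¥385,122.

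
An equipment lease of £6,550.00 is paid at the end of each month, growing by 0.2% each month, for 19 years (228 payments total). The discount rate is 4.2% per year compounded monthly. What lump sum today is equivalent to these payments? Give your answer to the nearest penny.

£1,261,902.38

Periodic rate r = 0.042/12 per month; n is counted in months.
Growing ordinary annuity: PV = PMT₁ × [1 − ((1+g)/(1+r))^n] / (r − g) = 6,550 × [1 − ((1+0.002)/(1+r))^228] / (r − 0.002) = £1,261,902.38.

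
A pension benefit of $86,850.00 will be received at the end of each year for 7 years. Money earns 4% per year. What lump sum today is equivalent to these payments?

This is an ordinary annuity: 7 payments of $86,850.00 at the end of each year.
Periodic rate r = 0.04 per year.
PV = PMT × [(1 − (1+r)^−n)/r] = 86,850 × [1 − (1+r)^−7] / r = $521,278.45

$521,278.45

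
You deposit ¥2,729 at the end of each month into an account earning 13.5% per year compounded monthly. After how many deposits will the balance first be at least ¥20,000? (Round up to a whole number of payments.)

8 payments

Periodic rate r = 0.135/12 per month; n is counted in months.
Ordinary annuity FV: 20,000 = 2,729 × [((1+r)^n − 1)/r].
(1+r)^n = 1 + 20,000 × r / 2,729, so n = ln(1 + 20,000·r/2,729) / ln(1+r) = 7.08.
Round up to a whole number of payments: n = 8.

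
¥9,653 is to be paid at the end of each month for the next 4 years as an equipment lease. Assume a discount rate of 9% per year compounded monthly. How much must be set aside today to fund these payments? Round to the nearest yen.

This is an ordinary annuity: 48 payments of ¥9,653 at the end of each month.
Periodic rate r = 0.09/12 per month; n is counted in months.
PV = PMT × [(1 − (1+r)^−n)/r] = 9,653 × [1 − (1+r)^−48] / r = ¥387,904

¥387,904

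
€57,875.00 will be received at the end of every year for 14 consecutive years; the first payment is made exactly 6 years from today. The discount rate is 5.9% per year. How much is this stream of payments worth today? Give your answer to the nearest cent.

€406,399.64

Ordinary annuity of 14 payments, first payment at period 6.
Periodic rate r = 0.059 per year.
The ordinary-annuity PV formula values the stream one period before the first payment (period 5); discount that back 5 periods:
PV₀ = 57,875 × [1 − (1+r)^−14] / r × (1+r)^−5 = €406,399.64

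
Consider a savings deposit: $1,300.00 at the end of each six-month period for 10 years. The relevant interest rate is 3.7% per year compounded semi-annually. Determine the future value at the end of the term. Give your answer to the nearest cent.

$31,119.07

This is an ordinary annuity: 20 deposits of $1,300.00 at the end of each six-month period.
Periodic rate r = 0.037/2 per half-year; n is counted in half-years.
FV = PMT × [((1+r)^n − 1)/r] = 1,300 × [(1+r)^20 − 1] / r = $31,119.07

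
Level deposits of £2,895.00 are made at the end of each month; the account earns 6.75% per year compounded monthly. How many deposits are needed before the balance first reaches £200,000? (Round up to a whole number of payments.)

59 payments

Periodic rate r = 0.0675/12 per month; n is counted in months.
Ordinary annuity FV: 200,000 = 2,895 × [((1+r)^n − 1)/r].
(1+r)^n = 1 + 200,000 × r / 2,895, so n = ln(1 + 200,000·r/2,895) / ln(1+r) = 58.53.
Round up to a whole number of payments: n = 59.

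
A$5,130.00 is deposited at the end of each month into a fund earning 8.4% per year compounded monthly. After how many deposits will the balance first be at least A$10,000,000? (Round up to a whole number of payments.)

385 payments

Periodic rate r = 0.084/12 per month; n is counted in months.
Ordinary annuity FV: 10,000,000 = 5,130 × [((1+r)^n − 1)/r].
(1+r)^n = 1 + 10,000,000 × r / 5,130, so n = ln(1 + 10,000,000·r/5,130) / ln(1+r) = 384.79.
Round up to a whole number of payments: n = 385.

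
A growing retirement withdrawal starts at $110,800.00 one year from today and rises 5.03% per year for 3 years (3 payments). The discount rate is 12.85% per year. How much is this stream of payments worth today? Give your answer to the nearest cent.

Periodic rate r = 0.1285 per year.
Growing ordinary annuity: PV = PMT₁ × [1 − ((1+g)/(1+r))^n] / (r − g) = 110,800 × [1 − ((1+0.0503)/(1+r))^3] / (r − 0.0503) = $274,610.74.

$274,610.74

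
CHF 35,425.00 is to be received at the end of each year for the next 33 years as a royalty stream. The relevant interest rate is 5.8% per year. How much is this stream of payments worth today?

CHF 515,747.15

This is an ordinary annuity: 33 payments of CHF 35,425.00 at the end of each year.
Periodic rate r = 0.058 per year.
PV = PMT × [(1 − (1+r)^−n)/r] = 35,425 × [1 − (1+r)^−33] / r = CHF 515,747.15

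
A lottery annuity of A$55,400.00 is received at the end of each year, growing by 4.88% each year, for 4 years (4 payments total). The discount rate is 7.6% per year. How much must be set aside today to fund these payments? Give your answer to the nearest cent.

A$198,269.55

Periodic rate r = 0.076 per year.
Growing ordinary annuity: PV = PMT₁ × [1 − ((1+g)/(1+r))^n] / (r − g) = 55,400 × [1 − ((1+0.0488)/(1+r))^4] / (r − 0.0488) = A$198,269.55.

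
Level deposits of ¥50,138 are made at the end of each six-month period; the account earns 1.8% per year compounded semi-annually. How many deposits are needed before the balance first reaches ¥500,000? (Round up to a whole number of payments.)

10 payments

Periodic rate r = 0.018/2 per half-year; n is counted in half-years.
Ordinary annuity FV: 500,000 = 50,138 × [((1+r)^n − 1)/r].
(1+r)^n = 1 + 500,000 × r / 50,138, so n = ln(1 + 500,000·r/50,138) / ln(1+r) = 9.59.
Round up to a whole number of payments: n = 10.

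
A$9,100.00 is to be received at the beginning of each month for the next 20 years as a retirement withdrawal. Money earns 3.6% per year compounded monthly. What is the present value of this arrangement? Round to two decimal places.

This is an annuity due: 240 payments of A$9,100.00 at the beginning of each month.
Periodic rate r = 0.036/12 per month; n is counted in months.
PV = PMT × [(1 − (1+r)^−n)/r] × (1+r) = 9,100 × [1 − (1+r)^−240] / r × (1+r) = A$1,559,924.99

A$1,559,924.99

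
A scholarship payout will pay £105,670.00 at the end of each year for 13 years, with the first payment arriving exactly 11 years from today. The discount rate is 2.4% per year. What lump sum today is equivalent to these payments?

Ordinary annuity of 13 payments, first payment at period 11.
Periodic rate r = 0.024 per year.
The ordinary-annuity PV formula values the stream one period before the first payment (period 10); discount that back 10 periods:
PV₀ = 105,670 × [1 − (1+r)^−13] / r × (1+r)^−10 = £921,519.21

£921,519.21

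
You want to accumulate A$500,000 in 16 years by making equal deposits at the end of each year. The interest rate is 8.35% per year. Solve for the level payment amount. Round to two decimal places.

Level ordinary annuity; solve FV = PMT × [((1+r)^n − 1)/r] for PMT.
Periodic rate r = 0.0835 per year.
With n = 16: PMT = 500,000 / ([((1+r)^n − 1)/r]) = A$16,008.63

A$16,008.63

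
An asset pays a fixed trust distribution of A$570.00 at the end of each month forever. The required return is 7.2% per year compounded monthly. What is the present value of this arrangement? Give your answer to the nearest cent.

Periodic rate r = 0.072/12 per month.
Level perpetuity: PV = PMT / r = 570 / (0.072/12) = A$95,000.00.

A$95,000.00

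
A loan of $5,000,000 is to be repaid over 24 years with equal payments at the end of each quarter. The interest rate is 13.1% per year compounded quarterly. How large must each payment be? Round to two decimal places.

$171,526.64

Level ordinary annuity; solve PV = PMT × [(1 − (1+r)^−n)/r] for PMT.
Periodic rate r = 0.131/4 per quarter; n is counted in quarters.
With n = 96: PMT = 5,000,000 / ([(1 − (1+r)^−n)/r]) = $171,526.64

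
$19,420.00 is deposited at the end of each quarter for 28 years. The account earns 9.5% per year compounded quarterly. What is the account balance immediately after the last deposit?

This is an ordinary annuity: 112 deposits of $19,420.00 at the end of each quarter.
Periodic rate r = 0.095/4 per quarter; n is counted in quarters.
FV = PMT × [((1+r)^n − 1)/r] = 19,420 × [(1+r)^112 − 1] / r = $10,514,250.55

$10,514,250.55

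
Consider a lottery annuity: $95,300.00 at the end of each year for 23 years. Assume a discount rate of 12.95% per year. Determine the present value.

This is an ordinary annuity: 23 payments of $95,300.00 at the end of each year.
Periodic rate r = 0.1295 per year.
PV = PMT × [(1 − (1+r)^−n)/r] = 95,300 × [1 − (1+r)^−23] / r = $691,193.73

$691,193.73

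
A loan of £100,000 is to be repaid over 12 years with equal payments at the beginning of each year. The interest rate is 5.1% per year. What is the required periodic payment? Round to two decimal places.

£10,795.68

Level annuity due; solve PV = PMT × [(1 − (1+r)^−n)/r] × (1+r) for PMT.
Periodic rate r = 0.051 per year.
With n = 12: PMT = 100,000 / ([(1 − (1+r)^−n)/r] × (1+r)) = £10,795.68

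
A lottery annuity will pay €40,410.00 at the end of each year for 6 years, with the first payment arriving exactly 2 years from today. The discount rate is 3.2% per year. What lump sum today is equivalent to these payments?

€210,721.89

Ordinary annuity of 6 payments, first payment at period 2.
Periodic rate r = 0.032 per year.
The ordinary-annuity PV formula values the stream one period before the first payment (period 1); discount that back 1 periods:
PV₀ = 40,410 × [1 − (1+r)^−6] / r × (1+r)^−1 = €210,721.89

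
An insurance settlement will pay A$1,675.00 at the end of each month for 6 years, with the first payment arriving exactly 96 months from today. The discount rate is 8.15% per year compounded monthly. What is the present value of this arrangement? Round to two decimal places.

A$50,012.30

Ordinary annuity of 72 payments, first payment at period 96.
Periodic rate r = 0.0815/12 per month; n is counted in months.
The ordinary-annuity PV formula values the stream one period before the first payment (period 95); discount that back 95 periods:
PV₀ = 1,675 × [1 − (1+r)^−72] / r × (1+r)^−95 = A$50,012.30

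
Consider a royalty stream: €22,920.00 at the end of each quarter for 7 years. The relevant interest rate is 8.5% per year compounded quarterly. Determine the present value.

This is an ordinary annuity: 28 payments of €22,920.00 at the end of each quarter.
Periodic rate r = 0.085/4 per quarter; n is counted in quarters.
PV = PMT × [(1 − (1+r)^−n)/r] = 22,920 × [1 − (1+r)^−28] / r = €479,959.26

€479,959.26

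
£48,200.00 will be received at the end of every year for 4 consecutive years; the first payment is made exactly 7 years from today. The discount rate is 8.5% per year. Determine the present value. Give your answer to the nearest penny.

Ordinary annuity of 4 payments, first payment at period 7.
Periodic rate r = 0.085 per year.
The ordinary-annuity PV formula values the stream one period before the first payment (period 6); discount that back 6 periods:
PV₀ = 48,200 × [1 − (1+r)^−4] / r × (1+r)^−6 = £96,774.07

£96,774.07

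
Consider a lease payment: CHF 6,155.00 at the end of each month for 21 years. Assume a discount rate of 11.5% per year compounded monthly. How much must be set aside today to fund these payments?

CHF 584,199.94

This is an ordinary annuity: 252 payments of CHF 6,155.00 at the end of each month.
Periodic rate r = 0.115/12 per month; n is counted in months.
PV = PMT × [(1 − (1+r)^−n)/r] = 6,155 × [1 − (1+r)^−252] / r = CHF 584,199.94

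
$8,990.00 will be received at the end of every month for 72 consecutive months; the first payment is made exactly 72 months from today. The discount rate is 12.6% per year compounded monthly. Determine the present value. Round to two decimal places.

Ordinary annuity of 72 payments, first payment at period 72.
Periodic rate r = 0.126/12 per month; n is counted in months.
The ordinary-annuity PV formula values the stream one period before the first payment (period 71); discount that back 71 periods:
PV₀ = 8,990 × [1 − (1+r)^−72] / r × (1+r)^−71 = $215,587.20

$215,587.20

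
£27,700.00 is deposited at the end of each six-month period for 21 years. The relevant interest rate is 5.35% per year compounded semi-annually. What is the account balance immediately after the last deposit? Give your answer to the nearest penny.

£2,102,637.20

This is an ordinary annuity: 42 deposits of £27,700.00 at the end of each six-month period.
Periodic rate r = 0.0535/2 per half-year; n is counted in half-years.
FV = PMT × [((1+r)^n − 1)/r] = 27,700 × [(1+r)^42 − 1] / r = £2,102,637.20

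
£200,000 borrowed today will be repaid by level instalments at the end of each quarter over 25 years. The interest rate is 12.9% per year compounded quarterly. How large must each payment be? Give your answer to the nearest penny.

Level ordinary annuity; solve PV = PMT × [(1 − (1+r)^−n)/r] for PMT.
Periodic rate r = 0.129/4 per quarter; n is counted in quarters.
With n = 100: PMT = 200,000 / ([(1 − (1+r)^−n)/r]) = £6,731.60

£6,731.60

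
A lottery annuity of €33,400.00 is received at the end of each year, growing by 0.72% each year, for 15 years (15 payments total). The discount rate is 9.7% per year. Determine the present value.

Periodic rate r = 0.097 per year.
Growing ordinary annuity: PV = PMT₁ × [1 − ((1+g)/(1+r))^n] / (r − g) = 33,400 × [1 − ((1+0.0072)/(1+r))^15] / (r − 0.0072) = €268,636.18.

€268,636.18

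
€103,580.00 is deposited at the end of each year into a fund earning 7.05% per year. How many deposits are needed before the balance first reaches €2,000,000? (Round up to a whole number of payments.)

Periodic rate r = 0.0705 per year.
Ordinary annuity FV: 2,000,000 = 103,580 × [((1+r)^n − 1)/r].
(1+r)^n = 1 + 2,000,000 × r / 103,580, so n = ln(1 + 2,000,000·r/103,580) / ln(1+r) = 12.61.
Round up to a whole number of payments: n = 13.

13 payments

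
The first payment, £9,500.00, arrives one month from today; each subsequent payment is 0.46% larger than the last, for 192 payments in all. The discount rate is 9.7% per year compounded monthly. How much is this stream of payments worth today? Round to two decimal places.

£1,324,127.90

Periodic rate r = 0.097/12 per month; n is counted in months.
Growing ordinary annuity: PV = PMT₁ × [1 − ((1+g)/(1+r))^n] / (r − g) = 9,500 × [1 − ((1+0.0046)/(1+r))^192] / (r − 0.0046) = £1,324,127.90.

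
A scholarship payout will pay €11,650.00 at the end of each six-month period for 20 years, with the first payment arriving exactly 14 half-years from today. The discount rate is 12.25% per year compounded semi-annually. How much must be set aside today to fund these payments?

Ordinary annuity of 40 payments, first payment at period 14.
Periodic rate r = 0.1225/2 per half-year; n is counted in half-years.
The ordinary-annuity PV formula values the stream one period before the first payment (period 13); discount that back 13 periods:
PV₀ = 11,650 × [1 − (1+r)^−40] / r × (1+r)^−13 = €79,674.42

€79,674.42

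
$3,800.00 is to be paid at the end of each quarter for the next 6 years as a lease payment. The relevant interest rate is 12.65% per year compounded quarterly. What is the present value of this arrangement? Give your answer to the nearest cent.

This is an ordinary annuity: 24 payments of $3,800.00 at the end of each quarter.
Periodic rate r = 0.1265/4 per quarter; n is counted in quarters.
PV = PMT × [(1 − (1+r)^−n)/r] = 3,800 × [1 − (1+r)^−24] / r = $63,242.88

$63,242.88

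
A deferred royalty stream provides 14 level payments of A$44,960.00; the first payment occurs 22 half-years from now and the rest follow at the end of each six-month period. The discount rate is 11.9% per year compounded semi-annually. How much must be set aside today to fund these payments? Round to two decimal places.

A$124,537.58

Ordinary annuity of 14 payments, first payment at period 22.
Periodic rate r = 0.119/2 per half-year; n is counted in half-years.
The ordinary-annuity PV formula values the stream one period before the first payment (period 21); discount that back 21 periods:
PV₀ = 44,960 × [1 − (1+r)^−14] / r × (1+r)^−21 = A$124,537.58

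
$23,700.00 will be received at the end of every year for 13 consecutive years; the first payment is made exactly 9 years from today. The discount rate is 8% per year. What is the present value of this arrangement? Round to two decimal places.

Ordinary annuity of 13 payments, first payment at period 9.
Periodic rate r = 0.08 per year.
The ordinary-annuity PV formula values the stream one period before the first payment (period 8); discount that back 8 periods:
PV₀ = 23,700 × [1 − (1+r)^−13] / r × (1+r)^−8 = $101,202.89

$101,202.89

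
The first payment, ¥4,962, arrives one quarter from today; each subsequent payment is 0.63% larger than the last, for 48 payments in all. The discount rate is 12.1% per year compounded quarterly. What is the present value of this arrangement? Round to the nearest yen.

¥140,189

Periodic rate r = 0.121/4 per quarter; n is counted in quarters.
Growing ordinary annuity: PV = PMT₁ × [1 − ((1+g)/(1+r))^n] / (r − g) = 4,962 × [1 − ((1+0.0063)/(1+r))^48] / (r − 0.0063) = ¥140,189.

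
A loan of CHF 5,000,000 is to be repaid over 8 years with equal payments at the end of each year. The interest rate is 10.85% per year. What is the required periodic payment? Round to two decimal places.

CHF 966,413.78

Level ordinary annuity; solve PV = PMT × [(1 − (1+r)^−n)/r] for PMT.
Periodic rate r = 0.1085 per year.
With n = 8: PMT = 5,000,000 / ([(1 − (1+r)^−n)/r]) = CHF 966,413.78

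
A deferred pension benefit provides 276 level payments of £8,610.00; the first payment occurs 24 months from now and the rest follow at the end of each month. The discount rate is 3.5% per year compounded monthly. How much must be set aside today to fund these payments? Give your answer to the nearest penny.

£1,524,997.07

Ordinary annuity of 276 payments, first payment at period 24.
Periodic rate r = 0.035/12 per month; n is counted in months.
The ordinary-annuity PV formula values the stream one period before the first payment (period 23); discount that back 23 periods:
PV₀ = 8,610 × [1 − (1+r)^−276] / r × (1+r)^−23 = £1,524,997.07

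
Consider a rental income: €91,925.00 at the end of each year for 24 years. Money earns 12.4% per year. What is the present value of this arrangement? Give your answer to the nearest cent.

€696,495.30

This is an ordinary annuity: 24 payments of €91,925.00 at the end of each year.
Periodic rate r = 0.124 per year.
PV = PMT × [(1 − (1+r)^−n)/r] = 91,925 × [1 − (1+r)^−24] / r = €696,495.30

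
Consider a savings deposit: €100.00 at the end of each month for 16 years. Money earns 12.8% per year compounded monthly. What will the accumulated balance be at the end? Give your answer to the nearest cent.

€62,519.59

This is an ordinary annuity: 192 deposits of €100.00 at the end of each month.
Periodic rate r = 0.128/12 per month; n is counted in months.
FV = PMT × [((1+r)^n − 1)/r] = 100 × [(1+r)^192 − 1] / r = €62,519.59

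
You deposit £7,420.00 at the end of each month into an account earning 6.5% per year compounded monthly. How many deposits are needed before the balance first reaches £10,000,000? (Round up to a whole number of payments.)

392 payments

Periodic rate r = 0.065/12 per month; n is counted in months.
Ordinary annuity FV: 10,000,000 = 7,420 × [((1+r)^n − 1)/r].
(1+r)^n = 1 + 10,000,000 × r / 7,420, so n = ln(1 + 10,000,000·r/7,420) / ln(1+r) = 391.75.
Round up to a whole number of payments: n = 392.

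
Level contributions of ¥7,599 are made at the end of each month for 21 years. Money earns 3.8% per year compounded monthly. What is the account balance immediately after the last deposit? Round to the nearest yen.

¥2,923,525

This is an ordinary annuity: 252 deposits of ¥7,599 at the end of each month.
Periodic rate r = 0.038/12 per month; n is counted in months.
FV = PMT × [((1+r)^n − 1)/r] = 7,599 × [(1+r)^252 − 1] / r = ¥2,923,525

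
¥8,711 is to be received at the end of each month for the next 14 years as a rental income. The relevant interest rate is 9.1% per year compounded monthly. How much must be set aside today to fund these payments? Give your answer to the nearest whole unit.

¥825,851

This is an ordinary annuity: 168 payments of ¥8,711 at the end of each month.
Periodic rate r = 0.091/12 per month; n is counted in months.
PV = PMT × [(1 − (1+r)^−n)/r] = 8,711 × [1 − (1+r)^−168] / r = ¥825,851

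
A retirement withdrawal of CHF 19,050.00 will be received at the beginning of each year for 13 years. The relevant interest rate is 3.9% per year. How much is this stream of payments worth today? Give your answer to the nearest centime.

This is an annuity due: 13 payments of CHF 19,050.00 at the beginning of each year.
Periodic rate r = 0.039 per year.
PV = PMT × [(1 − (1+r)^−n)/r] × (1+r) = 19,050 × [1 − (1+r)^−13] / r × (1+r) = CHF 198,877.51

CHF 198,877.51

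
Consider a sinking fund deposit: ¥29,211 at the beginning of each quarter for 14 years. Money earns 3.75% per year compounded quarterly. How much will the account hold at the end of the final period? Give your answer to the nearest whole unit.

This is an annuity due: 56 deposits of ¥29,211 at the beginning of each quarter.
Periodic rate r = 0.0375/4 per quarter; n is counted in quarters.
FV = PMT × [((1+r)^n − 1)/r] × (1+r) = 29,211 × [(1+r)^56 − 1] / r × (1+r) = ¥2,158,542

¥2,158,542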